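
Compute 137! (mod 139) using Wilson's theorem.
(138)! = (137)! × (138) ≡ -1 (mod 139). So (137)! ≡ -1 × (138)^(-1) ≡ (-1)×(-1) = 1 (mod 139)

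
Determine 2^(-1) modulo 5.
Since 5 is prime, by Fermat 2^(-1) ≡ 2^{3} ≡ 3 mod 5. Verify: 2 × 3 = 6 ≡ 1 mod 5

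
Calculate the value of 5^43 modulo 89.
By repeated squaring (mod 89): 5^{1}≡5, 5^{2}≡25, 5^{4}≡2, 5^{8}≡4, 5^{16}≡16, 5^{32}≡78. Then 5^{43} = 5^{32+8+2+1} ≡ 78 × 4 × 25 × 5 ≡ 18 (mod 89)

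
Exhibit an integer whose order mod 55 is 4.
12 has order 4 mod 55 since 12^{4} ≡ 1 mod 55 and no smaller power works.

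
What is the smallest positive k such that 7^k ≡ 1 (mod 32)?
Powers of 7 mod 32: 7^1≡7, 7^2≡17, 7^3≡23, 7^4≡1. Order = 4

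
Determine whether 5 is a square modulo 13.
By Euler's criterion: 5^{6} ≡ 12 (mod 13). Since this equals -1 (≡ 12), 5 is not a QR.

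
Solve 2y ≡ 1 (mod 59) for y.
Since 59 is prime, by Fermat 2^(-1) ≡ 2^{57} ≡ 30 (mod 59). Verify: 2 × 30 = 60 ≡ 1 (mod 59)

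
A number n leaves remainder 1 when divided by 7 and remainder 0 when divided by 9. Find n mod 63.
M = 7 × 9 = 63. M₁ = 9, y₁ ≡ 4 mod 7. M₂ = 7, y₂ ≡ 4 mod 9. n = 1×9×4 + 0×7×4 ≡ 36 mod 63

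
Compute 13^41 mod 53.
By repeated squaring mod 53: 13^{1}≡13, 13^{2}≡10, 13^{4}≡47, 13^{8}≡36, 13^{16}≡24, 13^{32}≡46. Then 13^{41} = 13^{32+8+1} ≡ 46 × 36 × 13 ≡ 10 mod 53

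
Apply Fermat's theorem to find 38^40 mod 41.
By Fermat's Little Theorem, 38^{40} ≡ 1 mod 41 since 41 is prime and gcd(38, 41) = 1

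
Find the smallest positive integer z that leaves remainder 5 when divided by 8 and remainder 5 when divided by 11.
M = 8 × 11 = 88. M₁ = 11, y₁ ≡ 3 (mod 8). M₂ = 8, y₂ ≡ 7 (mod 11). z = 5×11×3 + 5×8×7 ≡ 5 (mod 88)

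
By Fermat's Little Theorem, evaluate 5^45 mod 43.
By Fermat: 5^{42} ≡ 1 (mod 43). So 5^{45} = 5^{42} · 5^{3} ≡ 5^{3} ≡ 39 (mod 43)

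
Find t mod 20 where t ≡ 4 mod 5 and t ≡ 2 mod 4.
M = 5 × 4 = 20. M₁ = 4, y₁ ≡ 4 mod 5. M₂ = 5, y₂ ≡ 1 mod 4. t = 4×4×4 + 2×5×1 ≡ 14 mod 20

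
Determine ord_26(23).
Powers of 23 mod 26: 23^1≡23, 23^2≡9, 23^3≡25, 23^4≡3, 23^5≡17, 23^6≡1. ord_26(23) = 6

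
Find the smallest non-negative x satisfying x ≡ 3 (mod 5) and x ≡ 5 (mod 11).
M = 5 × 11 = 55. M₁ = 11, y₁ ≡ 1 (mod 5). M₂ = 5, y₂ ≡ 9 (mod 11). x = 3×11×1 + 5×5×9 ≡ 38 (mod 55)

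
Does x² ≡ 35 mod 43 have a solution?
By Euler's criterion: 35^{21} ≡ 1 mod 43. Since this equals 1, 35 is a QR.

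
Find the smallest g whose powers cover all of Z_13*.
g = 2. Powers: [2, 4, 8, 3, 6, 12, 11, 9, 5, 10, ...] generates all 12 non-zero residues.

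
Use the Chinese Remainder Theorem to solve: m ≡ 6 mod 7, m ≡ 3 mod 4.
M = 7 × 4 = 28. M₁ = 4, y₁ ≡ 2 mod 7. M₂ = 7, y₂ ≡ 3 mod 4. m = 6×4×2 + 3×7×3 ≡ 27 mod 28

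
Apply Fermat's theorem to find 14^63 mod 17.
By Fermat: 14^{16} ≡ 1 mod 17. 63 = 3×16 + 15. So 14^{63} ≡ 14^{15} ≡ 11 mod 17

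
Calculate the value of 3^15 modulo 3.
By repeated squaring (mod 3): 3^{1}≡0, 3^{2}≡0, 3^{4}≡0, 3^{8}≡0. Then 3^{15} = 3^{8+4+2+1} ≡ 0 × 0 × 0 × 0 ≡ 0 (mod 3)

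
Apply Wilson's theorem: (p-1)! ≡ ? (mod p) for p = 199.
By Wilson's theorem, (198)! ≡ -1 ≡ 198 (mod 199)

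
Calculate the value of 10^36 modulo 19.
Using Fermat: 10^{18} ≡ 1 (mod 19). 36 ≡ 0 (mod 18). So 10^{36} ≡ 10^{0} ≡ 1 (mod 19)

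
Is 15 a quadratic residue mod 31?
By Euler's criterion: 15^{15} ≡ 30 mod 31. Since this equals -1 (≡ 30), 15 is not a QR.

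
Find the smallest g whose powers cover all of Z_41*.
g = 6. For each prime q|40: 6^{20}≡40, 6^{8}≡10, none ≡ 1, so ord_41(6) = 40 and 6 is a primitive root.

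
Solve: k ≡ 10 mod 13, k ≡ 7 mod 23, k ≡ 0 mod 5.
M = 13 × 23 × 5 = 1495. M₁ = 115, y₁ ≡ 6 mod 13. M₂ = 65, y₂ ≡ 17 mod 23. M₃ = 299, y₃ ≡ 4 mod 5. k = 10×115×6 + 7×65×17 + 0×299×4 ≡ 1180 mod 1495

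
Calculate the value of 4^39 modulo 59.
By repeated squaring (mod 59): 4^{1}≡4, 4^{2}≡16, 4^{4}≡20, 4^{8}≡46, 4^{16}≡51, 4^{32}≡5. Then 4^{39} = 4^{32+4+2+1} ≡ 5 × 20 × 16 × 4 ≡ 28 (mod 59)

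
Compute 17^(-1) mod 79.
Since 79 is prime, by Fermat 17^(-1) ≡ 17^{77} ≡ 14 mod 79. Verify: 17 × 14 = 238 ≡ 1 mod 79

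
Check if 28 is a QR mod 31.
By Euler's criterion: 28^{15} ≡ 1 (mod 31). Since this equals 1, 28 is a QR.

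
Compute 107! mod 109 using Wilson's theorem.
(108)! = (107)! × (108) ≡ -1 mod 109. So (107)! ≡ -1 × (108)^(-1) ≡ (-1)×(-1) = 1 mod 109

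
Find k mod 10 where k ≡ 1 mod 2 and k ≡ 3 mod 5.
M = 2 × 5 = 10. M₁ = 5, y₁ ≡ 1 mod 2. M₂ = 2, y₂ ≡ 3 mod 5. k = 1×5×1 + 3×2×3 ≡ 3 mod 10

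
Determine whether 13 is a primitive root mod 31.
ord_31(13) divides 30. For each prime q|30: 13^{15}≡30, 13^{10}≡5, 13^{6}≡16, none ≡ 1. So 13 has order 30 and is a primitive root mod 31.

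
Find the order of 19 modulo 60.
Powers of 19 mod 60: 19^1≡19, 19^2≡1. Order = 2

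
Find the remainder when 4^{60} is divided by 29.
By Fermat: 4^{28} ≡ 1 (mod 29). 60 = 2×28 + 4. So 4^{60} ≡ 4^{4} ≡ 24 (mod 29)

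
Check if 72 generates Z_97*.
72^{48} ≡ 1 (mod 97) and 48 < 96, so ord_97(72) = 48 ≠ 96 and 72 is not a primitive root.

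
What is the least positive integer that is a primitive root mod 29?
g = 2. Powers: [2, 4, 8, 16, 3, 6, 12, 24, 19, 9, ...] generates all 28 non-zero residues.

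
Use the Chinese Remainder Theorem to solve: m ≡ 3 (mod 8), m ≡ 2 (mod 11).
M = 8 × 11 = 88. M₁ = 11, y₁ ≡ 3 (mod 8). M₂ = 8, y₂ ≡ 7 (mod 11). m = 3×11×3 + 2×8×7 ≡ 35 (mod 88)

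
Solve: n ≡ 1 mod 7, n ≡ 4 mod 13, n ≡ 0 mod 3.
M = 7 × 13 × 3 = 273. M₁ = 39, y₁ ≡ 2 mod 7. M₂ = 21, y₂ ≡ 5 mod 13. M₃ = 91, y₃ ≡ 1 mod 3. n = 1×39×2 + 4×21×5 + 0×91×1 ≡ 225 mod 273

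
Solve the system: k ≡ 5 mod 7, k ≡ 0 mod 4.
M = 7 × 4 = 28. M₁ = 4, y₁ ≡ 2 mod 7. M₂ = 7, y₂ ≡ 3 mod 4. k = 5×4×2 + 0×7×3 ≡ 12 mod 28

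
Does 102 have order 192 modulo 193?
ord_193(102) divides 192. For each prime q|192: 102^{96}≡192, 102^{64}≡108, none ≡ 1. So 102 has order 192 and is a primitive root mod 193.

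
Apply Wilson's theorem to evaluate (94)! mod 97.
(96)! = (94)! × (95) × (96) ≡ -1 (mod 97). So (94)! ≡ -1 × [(96)(95)]^(-1) ≡ 48 (mod 97)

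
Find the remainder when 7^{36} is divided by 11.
By Fermat: 7^{10} ≡ 1 mod 11. 36 = 3×10 + 6. So 7^{36} ≡ 7^{6} ≡ 4 mod 11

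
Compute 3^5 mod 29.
By repeated squaring mod 29: 3^{1}≡3, 3^{2}≡9, 3^{4}≡23. Then 3^{5} = 3^{4+1} ≡ 23 × 3 ≡ 11 mod 29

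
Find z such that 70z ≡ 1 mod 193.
Since 193 is prime, by Fermat 70^(-1) ≡ 70^{191} ≡ 91 mod 193. Verify: 70 × 91 = 6370 ≡ 1 mod 193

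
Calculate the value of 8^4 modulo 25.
8^{4} = 4096 ≡ 21 mod 25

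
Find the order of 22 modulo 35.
Powers of 22 mod 35: 22^1≡22, 22^2≡29, 22^3≡8, 22^4≡1. So the order of 22 is 4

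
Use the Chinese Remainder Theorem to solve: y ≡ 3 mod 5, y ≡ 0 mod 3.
M = 5 × 3 = 15. M₁ = 3, y₁ ≡ 2 mod 5. M₂ = 5, y₂ ≡ 2 mod 3. y = 3×3×2 + 0×5×2 ≡ 3 mod 15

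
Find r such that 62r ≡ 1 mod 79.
Since 79 is prime, by Fermat 62^(-1) ≡ 62^{77} ≡ 65 mod 79. Verify: 62 × 65 = 4030 ≡ 1 mod 79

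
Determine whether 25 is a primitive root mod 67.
25^{11} ≡ 1 (mod 67) and 11 < 66, so ord_67(25) = 11 ≠ 66 and 25 is not a primitive root.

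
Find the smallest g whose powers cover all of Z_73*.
g = 5. Powers: [5, 25, 52, 41, 59, 3, 15, ...] generates all 72 non-zero residues.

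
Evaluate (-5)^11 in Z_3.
Using Fermat: (-5)^{2} ≡ 1 mod 3. 11 ≡ 1 mod 2. So (-5)^{11} ≡ (-5)^{1} ≡ 1 mod 3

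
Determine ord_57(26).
Powers of 26 mod 57: 26^1≡26, 26^2≡49, 26^3≡20, 26^4≡7, 26^5≡11, 26^6≡1. ord_57(26) = 6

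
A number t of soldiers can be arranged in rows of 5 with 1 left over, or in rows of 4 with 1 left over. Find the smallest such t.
M = 5 × 4 = 20. M₁ = 4, y₁ ≡ 4 mod 5. M₂ = 5, y₂ ≡ 1 mod 4. t = 1×4×4 + 1×5×1 ≡ 1 mod 20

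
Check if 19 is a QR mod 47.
By Euler's criterion: 19^{23} ≡ 46 (mod 47). Since this equals -1 (≡ 46), 19 is not a QR.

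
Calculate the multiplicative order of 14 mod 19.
Powers of 14 mod 19: 14^1≡14, 14^2≡6, 14^3≡8, 14^4≡17, 14^5≡10, 14^6≡7, 14^7≡3, 14^8≡4, 14^9≡18, 14^10≡5, 14^11≡13, 14^12≡11, 14^13≡2, 14^14≡9, 14^15≡12, 14^16≡16, 14^17≡15, 14^18≡1. So the order of 14 is 18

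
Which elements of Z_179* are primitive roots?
There are φ(178) = 88 primitive roots mod 179: {2, 6, 7, 8, 10, 11, 18, 21, 23, 24, 26, 28, 30, 32, 33, 34, 35, 37, 38, 40, 41, 44, 50, 53, 54, 55, 58, 62, 63, 69, 71, 72, 73, 78, 79, 84, 86, 90, 91, 92, 94, 96, 97, 98, 99, 102, 103, 104, 105, 109, 111, 112, 113, 114, 115, 118, 119, 120, 122, 123, 127, 128, 130, 131, 132, 133, 134, 136, 137, 140, 143, 148, 150, 152, 154, 157, 159, 160, 162, 163, 164, 165, 166, 167, 170, 174, 175, 176}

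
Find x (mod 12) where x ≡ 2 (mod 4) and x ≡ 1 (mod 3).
M = 4 × 3 = 12. M₁ = 3, y₁ ≡ 3 (mod 4). M₂ = 4, y₂ ≡ 1 (mod 3). x = 2×3×3 + 1×4×1 ≡ 10 (mod 12)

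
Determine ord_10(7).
Powers of 7 mod 10: 7^1≡7, 7^2≡9, 7^3≡3, 7^4≡1. So the order of 7 is 4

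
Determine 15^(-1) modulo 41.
Since 41 is prime, by Fermat 15^(-1) ≡ 15^{39} ≡ 11 (mod 41). Verify: 15 × 11 = 165 ≡ 1 (mod 41)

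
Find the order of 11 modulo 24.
Powers of 11 mod 24: 11^1≡11, 11^2≡1. Order = 2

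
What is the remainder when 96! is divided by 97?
By Wilson's theorem, (96)! ≡ -1 ≡ 96 mod 97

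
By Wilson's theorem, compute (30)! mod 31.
By Wilson's theorem, (30)! ≡ -1 ≡ 30 mod 31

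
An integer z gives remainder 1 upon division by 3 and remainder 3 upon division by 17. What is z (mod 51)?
M = 3 × 17 = 51. M₁ = 17, y₁ ≡ 2 (mod 3). M₂ = 3, y₂ ≡ 6 (mod 17). z = 1×17×2 + 3×3×6 ≡ 37 (mod 51)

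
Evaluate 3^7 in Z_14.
By repeated squaring (mod 14): 3^{1}≡3, 3^{2}≡9, 3^{4}≡11. Then 3^{7} = 3^{4+2+1} ≡ 11 × 9 × 3 ≡ 3 (mod 14)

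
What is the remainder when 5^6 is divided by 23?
By repeated squaring (mod 23): 5^{1}≡5, 5^{2}≡2, 5^{4}≡4. Then 5^{6} = 5^{4+2} ≡ 4 × 2 ≡ 8 (mod 23)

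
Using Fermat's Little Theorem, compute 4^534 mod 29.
By Fermat: 4^{28} ≡ 1 (mod 29). 534 ≡ 2 (mod 28). So 4^{534} ≡ 4^{2} ≡ 16 (mod 29)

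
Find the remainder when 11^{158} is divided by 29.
By Fermat: 11^{28} ≡ 1 (mod 29). 158 = 5×28 + 18. So 11^{158} ≡ 11^{18} ≡ 4 (mod 29)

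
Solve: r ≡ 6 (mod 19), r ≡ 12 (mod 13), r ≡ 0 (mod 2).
M = 19 × 13 × 2 = 494. M₁ = 26, y₁ ≡ 11 (mod 19). M₂ = 38, y₂ ≡ 12 (mod 13). M₃ = 247, y₃ ≡ 1 (mod 2). r = 6×26×11 + 12×38×12 + 0×247×1 ≡ 272 (mod 494)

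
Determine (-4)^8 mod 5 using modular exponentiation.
Using Fermat: (-4)^{4} ≡ 1 mod 5. 8 ≡ 0 mod 4. So (-4)^{8} ≡ (-4)^{0} ≡ 1 mod 5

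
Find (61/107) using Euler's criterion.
(61/107) = 61^{53} mod 107 = 1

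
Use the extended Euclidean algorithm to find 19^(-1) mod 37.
Extended GCD: 19(2) + 37(-1) = 1. So 19^(-1) ≡ 2 (mod 37). Verify: 19 × 2 = 38 ≡ 1 (mod 37)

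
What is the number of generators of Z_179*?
A prime p has φ(p-1) primitive roots; here φ(178) = 88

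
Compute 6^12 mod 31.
By repeated squaring mod 31: 6^{1}≡6, 6^{2}≡5, 6^{4}≡25, 6^{8}≡5. Then 6^{12} = 6^{8+4} ≡ 5 × 25 ≡ 1 mod 31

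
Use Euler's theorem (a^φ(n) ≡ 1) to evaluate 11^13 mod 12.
By Euler: 11^{4} ≡ 1 mod 12 since gcd(11, 12) = 1. 13 = 3×4 + 1. So 11^{13} ≡ 11^{1} ≡ 11 mod 12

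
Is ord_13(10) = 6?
Powers of 10 mod 13: 10^1≡10, 10^2≡9, 10^3≡12, 10^4≡3, 10^5≡4, 10^6≡1. First k with 10^k≡1 is k=6. Yes, ord_13(10) = 6.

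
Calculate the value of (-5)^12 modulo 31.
By repeated squaring mod 31: (-5)^{1}≡26, (-5)^{2}≡25, (-5)^{4}≡5, (-5)^{8}≡25. Then (-5)^{12} = (-5)^{8+4} ≡ 25 × 5 ≡ 1 mod 31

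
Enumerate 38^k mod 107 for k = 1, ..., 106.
38^1, 38^2, ..., 38^{106} mod 107: [38, 53, 88, 27, 63, 40, 22, 87, 96, 10, 59, 102, 24, 56, 95, 79, 6, 14, 104, 100, 55, 57, 26, 25, 94, 41, 60, 33, 77, 37, 15, 35, 46, 36, 84, 89, 65, 9, 21, 49, 43, 29, 32, 39, 91, 34, 8, 90, 103, 62, 2, 76, 106, 69, 54, 19, 80, 44, 67, 85, 20, 11, 97, 48, 5, 83, 51, 12, 28, 101, 93, 3, 7, 52, 50, 81, 82, 13, 66, 47, 74, 30, 70, 92, 72, 61, 71, 23, 18, 42, 98, 86, 58, 64, 78, 75, 68, 16, 73, 99, 17, 4, 45, 105, 31, 1]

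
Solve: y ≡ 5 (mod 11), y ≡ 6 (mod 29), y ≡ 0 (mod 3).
M = 11 × 29 × 3 = 957. M₁ = 87, y₁ ≡ 10 (mod 11). M₂ = 33, y₂ ≡ 22 (mod 29). M₃ = 319, y₃ ≡ 1 (mod 3). y = 5×87×10 + 6×33×22 + 0×319×1 ≡ 93 (mod 957)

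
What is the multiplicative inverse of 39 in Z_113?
Since 113 is prime, by Fermat 39^(-1) ≡ 39^{111} ≡ 29 (mod 113). Verify: 39 × 29 = 1131 ≡ 1 (mod 113)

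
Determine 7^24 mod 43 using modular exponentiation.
By repeated squaring (mod 43): 7^{1}≡7, 7^{2}≡6, 7^{4}≡36, 7^{8}≡6, 7^{16}≡36. Then 7^{24} = 7^{16+8} ≡ 36 × 6 ≡ 1 (mod 43)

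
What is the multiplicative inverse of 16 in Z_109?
Since 109 is prime, by Fermat 16^(-1) ≡ 16^{107} ≡ 75 mod 109. Verify: 16 × 75 = 1200 ≡ 1 mod 109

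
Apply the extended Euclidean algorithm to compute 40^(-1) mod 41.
Extended GCD: 40(-1) + 41(1) = 1. So 40^(-1) ≡ -1 ≡ 40 (mod 41). Verify: 40 × 40 = 1600 ≡ 1 (mod 41)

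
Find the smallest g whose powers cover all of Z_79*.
g = 3. For each prime q|78: 3^{39}≡78, 3^{26}≡23, 3^{6}≡18, none ≡ 1, so ord_79(3) = 78 and 3 is a primitive root.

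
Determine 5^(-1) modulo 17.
Since 17 is prime, by Fermat 5^(-1) ≡ 5^{15} ≡ 7 mod 17. Verify: 5 × 7 = 35 ≡ 1 mod 17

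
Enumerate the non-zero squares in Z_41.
QRs mod 41: {1, 2, 4, 5, 8, 9, 10, 16, 18, 20, 21, 23, 25, 31, 32, 33, 36, 37, 39, 40}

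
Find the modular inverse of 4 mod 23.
Since 23 is prime, by Fermat 4^(-1) ≡ 4^{21} ≡ 6 (mod 23). Verify: 4 × 6 = 24 ≡ 1 (mod 23)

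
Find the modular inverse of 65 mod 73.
Since 73 is prime, by Fermat 65^(-1) ≡ 65^{71} ≡ 9 (mod 73). Verify: 65 × 9 = 585 ≡ 1 (mod 73)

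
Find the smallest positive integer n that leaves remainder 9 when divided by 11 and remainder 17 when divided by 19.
M = 11 × 19 = 209. M₁ = 19, y₁ ≡ 7 (mod 11). M₂ = 11, y₂ ≡ 7 (mod 19). n = 9×19×7 + 17×11×7 ≡ 207 (mod 209)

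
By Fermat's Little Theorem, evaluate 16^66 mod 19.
By Fermat: 16^{18} ≡ 1 mod 19. 66 = 3×18 + 12. So 16^{66} ≡ 16^{12} ≡ 11 mod 19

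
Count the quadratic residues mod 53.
Exactly half the non-zero residues mod a prime are QRs: (53-1)/2 = 26.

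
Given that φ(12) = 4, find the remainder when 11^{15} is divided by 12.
By Euler: 11^{4} ≡ 1 (mod 12) since gcd(11, 12) = 1. 15 = 3×4 + 3. So 11^{15} ≡ 11^{3} ≡ 11 (mod 12)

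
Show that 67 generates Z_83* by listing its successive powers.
67^1, 67^2, ..., 67^{82} mod 83: [67, 7, 54, 49, 46, 11, 73, 77, 13, 41, 8, 38, 56, 17, 60, 36, 5, 3, 35, 21, 79, 64, 55, 33, 53, 65, 39, 40, 24, 31, 2, 51, 14, 25, 15, 9, 22, 63, 71, 26, 82, 16, 76, 29, 34, 37, 72, 10, 6, 70, 42, 75, 45, 27, 66, 23, 47, 78, 80, 48, 62, 4, 19, 28, 50, 30, 18, 44, 43, 59, 52, 81, 32, 69, 58, 68, 74, 61, 20, 12, 57, 1]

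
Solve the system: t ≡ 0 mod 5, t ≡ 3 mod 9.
M = 5 × 9 = 45. M₁ = 9, y₁ ≡ 4 mod 5. M₂ = 5, y₂ ≡ 2 mod 9. t = 0×9×4 + 3×5×2 ≡ 30 mod 45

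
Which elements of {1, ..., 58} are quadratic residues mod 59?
Squares in Z_59*: {1, 3, 4, 5, 7, 9, 12, 15, 16, 17, 19, 20, 21, 22, 25, 26, 27, 28, 29, 35, 36, 41, 45, 46, 48, 49, 51, 53, 57}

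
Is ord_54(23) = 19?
Powers of 23 mod 54: 23^1≡23, 23^2≡43, 23^3≡17, 23^4≡13, 23^5≡29, 23^6≡19, 23^7≡5, 23^8≡7, 23^9≡53, 23^10≡31, 23^11≡11, 23^12≡37, 23^13≡41, 23^14≡25, 23^15≡35, 23^16≡49, 23^17≡47, 23^18≡1. Already 23^18≡1, so the order is 18 < 19. No, the actual order is 18.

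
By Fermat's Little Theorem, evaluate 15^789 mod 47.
By Fermat: 15^{46} ≡ 1 mod 47. 789 ≡ 7 mod 46. So 15^{789} ≡ 15^{7} ≡ 40 mod 47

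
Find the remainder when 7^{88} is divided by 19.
By Fermat: 7^{18} ≡ 1 (mod 19). 88 = 4×18 + 16. So 7^{88} ≡ 7^{16} ≡ 7 (mod 19)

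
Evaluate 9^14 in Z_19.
By repeated squaring (mod 19): 9^{1}≡9, 9^{2}≡5, 9^{4}≡6, 9^{8}≡17. Then 9^{14} = 9^{8+4+2} ≡ 17 × 6 × 5 ≡ 16 (mod 19)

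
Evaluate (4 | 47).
(4/47) = 4^{23} mod 47 = 1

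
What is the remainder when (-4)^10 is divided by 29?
By repeated squaring mod 29: (-4)^{1}≡25, (-4)^{2}≡16, (-4)^{4}≡24, (-4)^{8}≡25. Then (-4)^{10} = (-4)^{8+2} ≡ 25 × 16 ≡ 23 mod 29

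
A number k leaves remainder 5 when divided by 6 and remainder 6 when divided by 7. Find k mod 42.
M = 6 × 7 = 42. M₁ = 7, y₁ ≡ 1 mod 6. M₂ = 6, y₂ ≡ 6 mod 7. k = 5×7×1 + 6×6×6 ≡ 41 mod 42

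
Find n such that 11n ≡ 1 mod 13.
Since 13 is prime, by Fermat 11^(-1) ≡ 11^{11} ≡ 6 mod 13. Verify: 11 × 6 = 66 ≡ 1 mod 13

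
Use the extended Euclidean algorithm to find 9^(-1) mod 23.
Extended GCD: 9(-5) + 23(2) = 1. So 9^(-1) ≡ -5 ≡ 18 (mod 23). Verify: 9 × 18 = 162 ≡ 1 (mod 23)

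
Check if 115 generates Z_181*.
ord_181(115) divides 180. For each prime q|180: 115^{90}≡180, 115^{60}≡132, 115^{36}≡135, none ≡ 1. So 115 has order 180 and is a primitive root mod 181.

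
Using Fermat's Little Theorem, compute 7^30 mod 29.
By Fermat: 7^{28} ≡ 1 (mod 29). So 7^{30} = 7^{28} · 7^{2} ≡ 7^{2} ≡ 20 (mod 29)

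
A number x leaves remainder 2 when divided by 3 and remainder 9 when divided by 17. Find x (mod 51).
M = 3 × 17 = 51. M₁ = 17, y₁ ≡ 2 (mod 3). M₂ = 3, y₂ ≡ 6 (mod 17). x = 2×17×2 + 9×3×6 ≡ 26 (mod 51)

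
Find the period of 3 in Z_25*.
Powers of 3 mod 25: 3^1≡3, 3^2≡9, 3^3≡2, 3^4≡6, 3^5≡18, 3^6≡4, 3^7≡12, 3^8≡11, 3^9≡8, 3^10≡24, 3^11≡22, 3^12≡16, 3^13≡23, 3^14≡19, 3^15≡7, 3^16≡21, 3^17≡13, 3^18≡14, 3^19≡17, 3^20≡1. So the order of 3 is 20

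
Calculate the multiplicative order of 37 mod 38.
Powers of 37 mod 38: 37^1≡37, 37^2≡1. So the order of 37 is 2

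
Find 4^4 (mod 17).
4^{4} = 256 ≡ 1 (mod 17)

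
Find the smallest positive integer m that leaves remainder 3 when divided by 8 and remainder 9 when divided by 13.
M = 8 × 13 = 104. M₁ = 13, y₁ ≡ 5 (mod 8). M₂ = 8, y₂ ≡ 5 (mod 13). m = 3×13×5 + 9×8×5 ≡ 35 (mod 104)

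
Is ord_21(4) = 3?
Powers of 4 mod 21: 4^1≡4, 4^2≡16, 4^3≡1. First k with 4^k≡1 is k=3. Yes, ord_21(4) = 3.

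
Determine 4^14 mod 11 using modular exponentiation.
Using Fermat: 4^{10} ≡ 1 mod 11. 14 ≡ 4 mod 10. So 4^{14} ≡ 4^{4} ≡ 3 mod 11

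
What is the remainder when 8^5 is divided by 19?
By repeated squaring (mod 19): 8^{1}≡8, 8^{2}≡7, 8^{4}≡11. Then 8^{5} = 8^{4+1} ≡ 11 × 8 ≡ 12 (mod 19)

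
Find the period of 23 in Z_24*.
Powers of 23 mod 24: 23^1≡23, 23^2≡1. Order = 2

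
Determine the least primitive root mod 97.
g = 5. For each prime q|96: 5^{48}≡96, 5^{32}≡35, none ≡ 1, so ord_97(5) = 96 and 5 is a primitive root.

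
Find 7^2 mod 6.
7^{2} = 49 ≡ 1 mod 6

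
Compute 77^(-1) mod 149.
Since 149 is prime, by Fermat 77^(-1) ≡ 77^{147} ≡ 60 mod 149. Verify: 77 × 60 = 4620 ≡ 1 mod 149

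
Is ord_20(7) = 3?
Powers of 7 mod 20: 7^1≡7, 7^2≡9, 7^3≡3, 7^4≡1. 7^3≡3≢1, so ord ≠ 3. No, the actual order is 4.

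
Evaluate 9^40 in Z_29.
Using Fermat: 9^{28} ≡ 1 mod 29. 40 ≡ 12 mod 28. So 9^{40} ≡ 9^{12} ≡ 24 mod 29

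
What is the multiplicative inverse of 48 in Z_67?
Since 67 is prime, by Fermat 48^(-1) ≡ 48^{65} ≡ 7 mod 67. Verify: 48 × 7 = 336 ≡ 1 mod 67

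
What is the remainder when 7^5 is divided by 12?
By repeated squaring (mod 12): 7^{1}≡7, 7^{2}≡1, 7^{4}≡1. Then 7^{5} = 7^{4+1} ≡ 1 × 7 ≡ 7 (mod 12)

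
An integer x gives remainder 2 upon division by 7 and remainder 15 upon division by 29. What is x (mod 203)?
M = 7 × 29 = 203. M₁ = 29, y₁ ≡ 1 (mod 7). M₂ = 7, y₂ ≡ 25 (mod 29). x = 2×29×1 + 15×7×25 ≡ 44 (mod 203)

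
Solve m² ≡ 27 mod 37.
The square roots of 27 mod 37 are 8 and 29. Verify: 8² = 64 ≡ 27 mod 37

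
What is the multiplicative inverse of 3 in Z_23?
Since 23 is prime, by Fermat 3^(-1) ≡ 3^{21} ≡ 8 mod 23. Verify: 3 × 8 = 24 ≡ 1 mod 23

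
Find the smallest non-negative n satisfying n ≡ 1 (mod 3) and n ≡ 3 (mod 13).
M = 3 × 13 = 39. M₁ = 13, y₁ ≡ 1 (mod 3). M₂ = 3, y₂ ≡ 9 (mod 13). n = 1×13×1 + 3×3×9 ≡ 16 (mod 39)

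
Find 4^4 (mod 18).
4^{4} = 256 ≡ 4 (mod 18)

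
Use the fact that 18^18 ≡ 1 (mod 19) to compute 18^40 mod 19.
By Fermat: 18^{18} ≡ 1 (mod 19). 40 = 2×18 + 4. So 18^{40} ≡ 18^{4} ≡ 1 (mod 19)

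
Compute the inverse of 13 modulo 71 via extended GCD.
Extended GCD: 13(11) + 71(-2) = 1. So 13^(-1) ≡ 11 mod 71. Verify: 13 × 11 = 143 ≡ 1 mod 71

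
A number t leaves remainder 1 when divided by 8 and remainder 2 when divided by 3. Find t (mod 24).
M = 8 × 3 = 24. M₁ = 3, y₁ ≡ 3 (mod 8). M₂ = 8, y₂ ≡ 2 (mod 3). t = 1×3×3 + 2×8×2 ≡ 17 (mod 24)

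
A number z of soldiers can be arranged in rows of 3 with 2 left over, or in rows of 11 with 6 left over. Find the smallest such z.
M = 3 × 11 = 33. M₁ = 11, y₁ ≡ 2 mod 3. M₂ = 3, y₂ ≡ 4 mod 11. z = 2×11×2 + 6×3×4 ≡ 17 mod 33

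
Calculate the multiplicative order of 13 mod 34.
Powers of 13 mod 34: 13^1≡13, 13^2≡33, 13^3≡21, 13^4≡1. So the order of 13 is 4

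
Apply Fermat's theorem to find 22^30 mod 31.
By Fermat's Little Theorem, 22^{30} ≡ 1 mod 31 since 31 is prime and gcd(22, 31) = 1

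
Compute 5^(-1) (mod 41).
Since 41 is prime, by Fermat 5^(-1) ≡ 5^{39} ≡ 33 (mod 41). Verify: 5 × 33 = 165 ≡ 1 (mod 41)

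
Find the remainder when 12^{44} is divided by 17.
By Fermat: 12^{16} ≡ 1 (mod 17). 44 = 2×16 + 12. So 12^{44} ≡ 12^{12} ≡ 4 (mod 17)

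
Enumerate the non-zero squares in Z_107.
Quadratic residues modulo 107: {1, 3, 4, 9, 10, 11, 12, 13, 14, 16, 19, 23, 25, 27, 29, 30, 33, 34, 35, 36, 37, 39, 40, 41, 42, 44, 47, 48, 49, 52, 53, 56, 57, 61, 62, 64, 69, 75, 76, 79, 81, 83, 85, 86, 87, 89, 90, 92, 99, 100, 101, 102, 105}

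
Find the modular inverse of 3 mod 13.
Since 13 is prime, by Fermat 3^(-1) ≡ 3^{11} ≡ 9 (mod 13). Verify: 3 × 9 = 27 ≡ 1 (mod 13)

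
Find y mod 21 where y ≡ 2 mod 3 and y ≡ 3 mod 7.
M = 3 × 7 = 21. M₁ = 7, y₁ ≡ 1 mod 3. M₂ = 3, y₂ ≡ 5 mod 7. y = 2×7×1 + 3×3×5 ≡ 17 mod 21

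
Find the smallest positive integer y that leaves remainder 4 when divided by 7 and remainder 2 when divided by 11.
M = 7 × 11 = 77. M₁ = 11, y₁ ≡ 2 mod 7. M₂ = 7, y₂ ≡ 8 mod 11. y = 4×11×2 + 2×7×8 ≡ 46 mod 77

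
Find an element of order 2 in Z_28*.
13 has order 2 mod 28 since 13^{2} ≡ 1 mod 28 and no smaller power works.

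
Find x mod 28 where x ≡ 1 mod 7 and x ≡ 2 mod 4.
M = 7 × 4 = 28. M₁ = 4, y₁ ≡ 2 mod 7. M₂ = 7, y₂ ≡ 3 mod 4. x = 1×4×2 + 2×7×3 ≡ 22 mod 28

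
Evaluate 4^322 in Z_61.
Using Fermat: 4^{60} ≡ 1 mod 61. 322 ≡ 22 mod 60. So 4^{322} ≡ 4^{22} ≡ 25 mod 61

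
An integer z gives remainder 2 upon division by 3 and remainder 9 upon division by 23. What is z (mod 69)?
M = 3 × 23 = 69. M₁ = 23, y₁ ≡ 2 (mod 3). M₂ = 3, y₂ ≡ 8 (mod 23). z = 2×23×2 + 9×3×8 ≡ 32 (mod 69)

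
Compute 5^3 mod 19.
5^{3} = 125 ≡ 11 (mod 19)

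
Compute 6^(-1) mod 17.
Since 17 is prime, by Fermat 6^(-1) ≡ 6^{15} ≡ 3 mod 17. Verify: 6 × 3 = 18 ≡ 1 mod 17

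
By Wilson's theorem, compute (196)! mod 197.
By Wilson's theorem, (196)! ≡ -1 ≡ 196 mod 197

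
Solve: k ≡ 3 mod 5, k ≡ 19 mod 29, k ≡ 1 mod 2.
M = 5 × 29 × 2 = 290. M₁ = 58, y₁ ≡ 2 mod 5. M₂ = 10, y₂ ≡ 3 mod 29. M₃ = 145, y₃ ≡ 1 mod 2. k = 3×58×2 + 19×10×3 + 1×145×1 ≡ 193 mod 290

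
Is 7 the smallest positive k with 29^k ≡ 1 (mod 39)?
Powers of 29 mod 39: 29^1≡29, 29^2≡22, 29^3≡14, 29^4≡16, 29^5≡35, 29^6≡1. Already 29^6≡1, so the order is 6 < 7. No, the actual order is 6.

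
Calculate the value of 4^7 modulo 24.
By repeated squaring (mod 24): 4^{1}≡4, 4^{2}≡16, 4^{4}≡16. Then 4^{7} = 4^{4+2+1} ≡ 16 × 16 × 4 ≡ 16 (mod 24)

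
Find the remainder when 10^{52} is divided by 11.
By Fermat: 10^{10} ≡ 1 mod 11. 52 = 5×10 + 2. So 10^{52} ≡ 10^{2} ≡ 1 mod 11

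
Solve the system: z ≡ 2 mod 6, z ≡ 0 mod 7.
M = 6 × 7 = 42. M₁ = 7, y₁ ≡ 1 mod 6. M₂ = 6, y₂ ≡ 6 mod 7. z = 2×7×1 + 0×6×6 ≡ 14 mod 42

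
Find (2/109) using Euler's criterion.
(2/109) = 2^{54} mod 109 = -1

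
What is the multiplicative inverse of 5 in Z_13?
Since 13 is prime, by Fermat 5^(-1) ≡ 5^{11} ≡ 8 (mod 13). Verify: 5 × 8 = 40 ≡ 1 (mod 13)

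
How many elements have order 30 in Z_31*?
A prime p has φ(p-1) primitive roots; here φ(30) = 8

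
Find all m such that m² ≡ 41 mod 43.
The square roots of 41 mod 43 are 16 and 27. Verify: 16² = 256 ≡ 41 mod 43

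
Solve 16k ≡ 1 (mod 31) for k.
Since 31 is prime, by Fermat 16^(-1) ≡ 16^{29} ≡ 2 (mod 31). Verify: 16 × 2 = 32 ≡ 1 (mod 31)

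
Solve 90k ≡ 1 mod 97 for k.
Since 97 is prime, by Fermat 90^(-1) ≡ 90^{95} ≡ 83 mod 97. Verify: 90 × 83 = 7470 ≡ 1 mod 97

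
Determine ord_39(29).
Powers of 29 mod 39: 29^1≡29, 29^2≡22, 29^3≡14, 29^4≡16, 29^5≡35, 29^6≡1. So the order of 29 is 6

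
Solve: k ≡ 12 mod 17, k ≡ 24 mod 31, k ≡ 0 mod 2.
M = 17 × 31 × 2 = 1054. M₁ = 62, y₁ ≡ 14 mod 17. M₂ = 34, y₂ ≡ 21 mod 31. M₃ = 527, y₃ ≡ 1 mod 2. k = 12×62×14 + 24×34×21 + 0×527×1 ≡ 148 mod 1054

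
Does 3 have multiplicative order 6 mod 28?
Powers of 3 mod 28: 3^1≡3, 3^2≡9, 3^3≡27, 3^4≡25, 3^5≡19, 3^6≡1. First k with 3^k≡1 is k=6. Yes, ord_28(3) = 6.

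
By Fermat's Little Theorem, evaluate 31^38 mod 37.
By Fermat: 31^{36} ≡ 1 mod 37. So 31^{38} = 31^{36} · 31^{2} ≡ 31^{2} ≡ 36 mod 37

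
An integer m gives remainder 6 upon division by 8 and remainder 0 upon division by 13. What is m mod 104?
M = 8 × 13 = 104. M₁ = 13, y₁ ≡ 5 mod 8. M₂ = 8, y₂ ≡ 5 mod 13. m = 6×13×5 + 0×8×5 ≡ 78 mod 104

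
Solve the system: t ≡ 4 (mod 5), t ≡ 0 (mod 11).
M = 5 × 11 = 55. M₁ = 11, y₁ ≡ 1 (mod 5). M₂ = 5, y₂ ≡ 9 (mod 11). t = 4×11×1 + 0×5×9 ≡ 44 (mod 55)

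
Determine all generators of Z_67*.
There are φ(66) = 20 primitive roots mod 67: {2, 7, 11, 12, 13, 18, 20, 28, 31, 32, 34, 41, 44, 46, 48, 50, 51, 57, 61, 63}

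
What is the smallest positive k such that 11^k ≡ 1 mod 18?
Powers of 11 mod 18: 11^1≡11, 11^2≡13, 11^3≡17, 11^4≡7, 11^5≡5, 11^6≡1. Order = 6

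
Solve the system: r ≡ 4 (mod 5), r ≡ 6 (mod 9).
M = 5 × 9 = 45. M₁ = 9, y₁ ≡ 4 (mod 5). M₂ = 5, y₂ ≡ 2 (mod 9). r = 4×9×4 + 6×5×2 ≡ 24 (mod 45)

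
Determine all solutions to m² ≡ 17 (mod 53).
The square roots of 17 mod 53 are 21 and 32. Verify: 21² = 441 ≡ 17 (mod 53)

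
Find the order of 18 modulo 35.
Powers of 18 mod 35: 18^1≡18, 18^2≡9, 18^3≡22, 18^4≡11, 18^5≡23, 18^6≡29, 18^7≡32, 18^8≡16, 18^9≡8, 18^10≡4, 18^11≡2, 18^12≡1. ord_35(18) = 12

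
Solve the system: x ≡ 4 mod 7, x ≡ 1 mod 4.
M = 7 × 4 = 28. M₁ = 4, y₁ ≡ 2 mod 7. M₂ = 7, y₂ ≡ 3 mod 4. x = 4×4×2 + 1×7×3 ≡ 25 mod 28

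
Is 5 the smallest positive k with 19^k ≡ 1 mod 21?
Powers of 19 mod 21: 19^1≡19, 19^2≡4, 19^3≡13, 19^4≡16, 19^5≡10, 19^6≡1. 19^5≡10≢1, so ord ≠ 5. No, the actual order is 6.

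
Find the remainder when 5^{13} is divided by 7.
By Fermat: 5^{6} ≡ 1 mod 7. 13 = 2×6 + 1. So 5^{13} ≡ 5^{1} ≡ 5 mod 7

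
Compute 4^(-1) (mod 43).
Since 43 is prime, by Fermat 4^(-1) ≡ 4^{41} ≡ 11 (mod 43). Verify: 4 × 11 = 44 ≡ 1 (mod 43)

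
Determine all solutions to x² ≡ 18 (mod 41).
The square roots of 18 mod 41 are 10 and 31. Verify: 10² = 100 ≡ 18 (mod 41)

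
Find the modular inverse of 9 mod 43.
Since 43 is prime, by Fermat 9^(-1) ≡ 9^{41} ≡ 24 (mod 43). Verify: 9 × 24 = 216 ≡ 1 (mod 43)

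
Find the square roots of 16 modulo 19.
The square roots of 16 mod 19 are 4 and 15. Verify: 4² = 16 ≡ 16 (mod 19)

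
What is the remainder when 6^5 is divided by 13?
By repeated squaring mod 13: 6^{1}≡6, 6^{2}≡10, 6^{4}≡9. Then 6^{5} = 6^{4+1} ≡ 9 × 6 ≡ 2 mod 13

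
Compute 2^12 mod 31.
By repeated squaring (mod 31): 2^{1}≡2, 2^{2}≡4, 2^{4}≡16, 2^{8}≡8. Then 2^{12} = 2^{8+4} ≡ 8 × 16 ≡ 4 (mod 31)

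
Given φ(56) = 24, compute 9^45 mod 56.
By Euler: 9^{24} ≡ 1 (mod 56) since gcd(9, 56) = 1. 45 = 1×24 + 21. So 9^{45} ≡ 9^{21} ≡ 1 (mod 56)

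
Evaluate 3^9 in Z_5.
Using Fermat: 3^{4} ≡ 1 (mod 5). 9 ≡ 1 (mod 4). So 3^{9} ≡ 3^{1} ≡ 3 (mod 5)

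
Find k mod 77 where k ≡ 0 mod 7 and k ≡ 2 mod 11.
M = 7 × 11 = 77. M₁ = 11, y₁ ≡ 2 mod 7. M₂ = 7, y₂ ≡ 8 mod 11. k = 0×11×2 + 2×7×8 ≡ 35 mod 77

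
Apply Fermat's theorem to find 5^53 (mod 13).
By Fermat: 5^{12} ≡ 1 (mod 13). 53 = 4×12 + 5. So 5^{53} ≡ 5^{5} ≡ 5 (mod 13)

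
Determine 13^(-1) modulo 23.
Since 23 is prime, by Fermat 13^(-1) ≡ 13^{21} ≡ 16 mod 23. Verify: 13 × 16 = 208 ≡ 1 mod 23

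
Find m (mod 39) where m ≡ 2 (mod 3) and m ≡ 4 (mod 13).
M = 3 × 13 = 39. M₁ = 13, y₁ ≡ 1 (mod 3). M₂ = 3, y₂ ≡ 9 (mod 13). m = 2×13×1 + 4×3×9 ≡ 17 (mod 39)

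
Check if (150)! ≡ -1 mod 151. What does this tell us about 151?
(150)! mod 151 = 150. Since this equals -1 mod 151, Wilson confirms 151 is prime.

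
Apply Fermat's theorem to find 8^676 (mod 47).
By Fermat: 8^{46} ≡ 1 (mod 47). 676 ≡ 32 (mod 46). So 8^{676} ≡ 8^{32} ≡ 16 (mod 47)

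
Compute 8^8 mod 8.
By repeated squaring (mod 8): 8^{1}≡0, 8^{2}≡0, 8^{4}≡0, 8^{8}≡0. So 8^{8} ≡ 0 (mod 8)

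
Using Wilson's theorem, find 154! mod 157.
(156)! = (154)! × (155) × (156) ≡ -1 mod 157. So (154)! ≡ -1 × [(156)(155)]^(-1) ≡ 78 mod 157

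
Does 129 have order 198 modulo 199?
ord_199(129) divides 198. For each prime q|198: 129^{99}≡198, 129^{66}≡92, 129^{18}≡125, none ≡ 1. So 129 has order 198 and is a primitive root mod 199.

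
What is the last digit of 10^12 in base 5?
By repeated squaring (mod 5): 10^{1}≡0, 10^{2}≡0, 10^{4}≡0, 10^{8}≡0. Then 10^{12} = 10^{8+4} ≡ 0 × 0 ≡ 0 (mod 5)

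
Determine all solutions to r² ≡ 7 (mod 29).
The square roots of 7 mod 29 are 23 and 6. Verify: 23² = 529 ≡ 7 (mod 29)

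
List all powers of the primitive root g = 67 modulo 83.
67^1, 67^2, ..., 67^{82} mod 83: [67, 7, 54, 49, 46, 11, 73, 77, 13, 41, 8, 38, 56, 17, 60, 36, 5, 3, 35, 21, 79, 64, 55, 33, 53, 65, 39, 40, 24, 31, 2, 51, 14, 25, 15, 9, 22, 63, 71, 26, 82, 16, 76, 29, 34, 37, 72, 10, 6, 70, 42, 75, 45, 27, 66, 23, 47, 78, 80, 48, 62, 4, 19, 28, 50, 30, 18, 44, 43, 59, 52, 81, 32, 69, 58, 68, 74, 61, 20, 12, 57, 1]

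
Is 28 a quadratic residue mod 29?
By Euler's criterion: 28^{14} ≡ 1 mod 29. Since this equals 1, 28 is a QR.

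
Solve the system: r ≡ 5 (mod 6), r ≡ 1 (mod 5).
M = 6 × 5 = 30. M₁ = 5, y₁ ≡ 5 (mod 6). M₂ = 6, y₂ ≡ 1 (mod 5). r = 5×5×5 + 1×6×1 ≡ 11 (mod 30)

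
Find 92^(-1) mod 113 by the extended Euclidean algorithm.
Extended GCD: 92(43) + 113(-35) = 1. So 92^(-1) ≡ 43 mod 113. Verify: 92 × 43 = 3956 ≡ 1 mod 113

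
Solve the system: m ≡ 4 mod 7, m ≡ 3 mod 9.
M = 7 × 9 = 63. M₁ = 9, y₁ ≡ 4 mod 7. M₂ = 7, y₂ ≡ 4 mod 9. m = 4×9×4 + 3×7×4 ≡ 39 mod 63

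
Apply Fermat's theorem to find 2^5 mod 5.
By Fermat: 2^{4} ≡ 1 mod 5. So 2^{5} = 2^{4} · 2^{1} ≡ 2^{1} ≡ 2 mod 5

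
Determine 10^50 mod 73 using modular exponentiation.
By repeated squaring mod 73: 10^{1}≡10, 10^{2}≡27, 10^{4}≡72, 10^{8}≡1, 10^{16}≡1, 10^{32}≡1. Then 10^{50} = 10^{32+16+2} ≡ 1 × 1 × 27 ≡ 27 mod 73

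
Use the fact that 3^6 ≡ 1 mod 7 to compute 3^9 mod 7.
By Fermat: 3^{6} ≡ 1 mod 7. So 3^{9} = 3^{6} · 3^{3} ≡ 3^{3} ≡ 6 mod 7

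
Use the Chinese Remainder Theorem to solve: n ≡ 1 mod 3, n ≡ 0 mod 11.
M = 3 × 11 = 33. M₁ = 11, y₁ ≡ 2 mod 3. M₂ = 3, y₂ ≡ 4 mod 11. n = 1×11×2 + 0×3×4 ≡ 22 mod 33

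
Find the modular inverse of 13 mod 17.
Since 17 is prime, by Fermat 13^(-1) ≡ 13^{15} ≡ 4 mod 17. Verify: 13 × 4 = 52 ≡ 1 mod 17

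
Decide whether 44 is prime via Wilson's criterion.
(43)! mod 44 = 0. Since 0 ≢ -1 (mod 44), 44 is not prime.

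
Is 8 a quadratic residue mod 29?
By Euler's criterion: 8^{14} ≡ 28 mod 29. Since this equals -1 (≡ 28), 8 is not a QR.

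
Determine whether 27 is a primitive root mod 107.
27^{53} ≡ 1 (mod 107) and 53 < 106, so ord_107(27) = 53 ≠ 106 and 27 is not a primitive root.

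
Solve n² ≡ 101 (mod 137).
The square roots of 101 mod 137 are 52 and 85. Verify: 52² = 2704 ≡ 101 (mod 137)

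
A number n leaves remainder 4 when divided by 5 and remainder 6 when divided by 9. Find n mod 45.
M = 5 × 9 = 45. M₁ = 9, y₁ ≡ 4 mod 5. M₂ = 5, y₂ ≡ 2 mod 9. n = 4×9×4 + 6×5×2 ≡ 24 mod 45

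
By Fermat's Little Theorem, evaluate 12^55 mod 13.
By Fermat: 12^{12} ≡ 1 mod 13. 55 = 4×12 + 7. So 12^{55} ≡ 12^{7} ≡ 12 mod 13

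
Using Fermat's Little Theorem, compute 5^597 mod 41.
By Fermat: 5^{40} ≡ 1 (mod 41). 597 ≡ 37 (mod 40). So 5^{597} ≡ 5^{37} ≡ 21 (mod 41)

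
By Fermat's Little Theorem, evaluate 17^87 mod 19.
By Fermat: 17^{18} ≡ 1 (mod 19). 87 = 4×18 + 15. So 17^{87} ≡ 17^{15} ≡ 7 (mod 19)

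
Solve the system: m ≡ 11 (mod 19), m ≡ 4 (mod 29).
M = 19 × 29 = 551. M₁ = 29, y₁ ≡ 2 (mod 19). M₂ = 19, y₂ ≡ 26 (mod 29). m = 11×29×2 + 4×19×26 ≡ 410 (mod 551)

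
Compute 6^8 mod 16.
By repeated squaring mod 16: 6^{1}≡6, 6^{2}≡4, 6^{4}≡0, 6^{8}≡0. So 6^{8} ≡ 0 mod 16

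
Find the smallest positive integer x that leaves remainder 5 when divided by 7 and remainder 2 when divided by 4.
M = 7 × 4 = 28. M₁ = 4, y₁ ≡ 2 mod 7. M₂ = 7, y₂ ≡ 3 mod 4. x = 5×4×2 + 2×7×3 ≡ 26 mod 28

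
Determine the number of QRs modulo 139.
Exactly half the non-zero residues mod a prime are QRs: (139-1)/2 = 69.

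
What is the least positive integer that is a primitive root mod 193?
g = 5. For each prime q|192: 5^{96}≡192, 5^{64}≡84, none ≡ 1, so ord_193(5) = 192 and 5 is a primitive root.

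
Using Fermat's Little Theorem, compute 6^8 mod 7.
By Fermat: 6^{6} ≡ 1 (mod 7). So 6^{8} = 6^{6} · 6^{2} ≡ 6^{2} ≡ 1 (mod 7)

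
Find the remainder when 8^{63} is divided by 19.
By Fermat: 8^{18} ≡ 1 mod 19. 63 = 3×18 + 9. So 8^{63} ≡ 8^{9} ≡ 18 mod 19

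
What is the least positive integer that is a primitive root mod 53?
g = 2. Powers: [2, 4, 8, 16, 32, 11, 22, 44, ...] generates all 52 non-zero residues.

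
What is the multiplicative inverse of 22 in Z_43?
Since 43 is prime, by Fermat 22^(-1) ≡ 22^{41} ≡ 2 mod 43. Verify: 22 × 2 = 44 ≡ 1 mod 43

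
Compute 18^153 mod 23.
Using Fermat: 18^{22} ≡ 1 (mod 23). 153 ≡ 21 (mod 22). So 18^{153} ≡ 18^{21} ≡ 9 (mod 23)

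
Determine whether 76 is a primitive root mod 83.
ord_83(76) divides 82. For each prime q|82: 76^{41}≡82, 76^{2}≡49, none ≡ 1. So 76 has order 82 and is a primitive root mod 83.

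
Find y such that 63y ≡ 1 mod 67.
Since 67 is prime, by Fermat 63^(-1) ≡ 63^{65} ≡ 50 mod 67. Verify: 63 × 50 = 3150 ≡ 1 mod 67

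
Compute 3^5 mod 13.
By repeated squaring mod 13: 3^{1}≡3, 3^{2}≡9, 3^{4}≡3. Then 3^{5} = 3^{4+1} ≡ 3 × 3 ≡ 9 mod 13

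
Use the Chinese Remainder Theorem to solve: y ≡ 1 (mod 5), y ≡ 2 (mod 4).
M = 5 × 4 = 20. M₁ = 4, y₁ ≡ 4 (mod 5). M₂ = 5, y₂ ≡ 1 (mod 4). y = 1×4×4 + 2×5×1 ≡ 6 (mod 20)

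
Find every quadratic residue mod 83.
QRs mod 83: {1, 3, 4, 7, 9, 10, 11, 12, 16, 17, 21, 23, 25, 26, 27, 28, 29, 30, 31, 33, 36, 37, 38, 40, 41, 44, 48, 49, 51, 59, 61, 63, 64, 65, 68, 69, 70, 75, 77, 78, 81}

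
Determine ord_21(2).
Powers of 2 mod 21: 2^1≡2, 2^2≡4, 2^3≡8, 2^4≡16, 2^5≡11, 2^6≡1. ord_21(2) = 6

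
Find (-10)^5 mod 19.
By repeated squaring mod 19: (-10)^{1}≡9, (-10)^{2}≡5, (-10)^{4}≡6. Then (-10)^{5} = (-10)^{4+1} ≡ 6 × 9 ≡ 16 mod 19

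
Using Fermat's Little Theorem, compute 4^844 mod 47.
By Fermat: 4^{46} ≡ 1 mod 47. 844 ≡ 16 mod 46. So 4^{844} ≡ 4^{16} ≡ 42 mod 47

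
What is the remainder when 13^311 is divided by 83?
Using Fermat: 13^{82} ≡ 1 mod 83. 311 ≡ 65 mod 82. So 13^{311} ≡ 13^{65} ≡ 8 mod 83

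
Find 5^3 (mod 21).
5^{3} = 125 ≡ 20 (mod 21)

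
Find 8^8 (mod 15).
By repeated squaring (mod 15): 8^{1}≡8, 8^{2}≡4, 8^{4}≡1, 8^{8}≡1. So 8^{8} ≡ 1 (mod 15)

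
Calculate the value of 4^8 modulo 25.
By repeated squaring mod 25: 4^{1}≡4, 4^{2}≡16, 4^{4}≡6, 4^{8}≡11. So 4^{8} ≡ 11 mod 25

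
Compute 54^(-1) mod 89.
Since 89 is prime, by Fermat 54^(-1) ≡ 54^{87} ≡ 61 mod 89. Verify: 54 × 61 = 3294 ≡ 1 mod 89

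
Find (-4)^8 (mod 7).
Using Fermat: (-4)^{6} ≡ 1 (mod 7). 8 ≡ 2 (mod 6). So (-4)^{8} ≡ (-4)^{2} ≡ 2 (mod 7)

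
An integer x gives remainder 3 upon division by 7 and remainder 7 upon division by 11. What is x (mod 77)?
M = 7 × 11 = 77. M₁ = 11, y₁ ≡ 2 (mod 7). M₂ = 7, y₂ ≡ 8 (mod 11). x = 3×11×2 + 7×7×8 ≡ 73 (mod 77)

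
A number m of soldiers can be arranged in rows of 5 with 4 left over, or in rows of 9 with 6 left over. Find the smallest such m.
M = 5 × 9 = 45. M₁ = 9, y₁ ≡ 4 mod 5. M₂ = 5, y₂ ≡ 2 mod 9. m = 4×9×4 + 6×5×2 ≡ 24 mod 45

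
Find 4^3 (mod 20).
4^{3} = 64 ≡ 4 (mod 20)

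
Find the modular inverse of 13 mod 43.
Since 43 is prime, by Fermat 13^(-1) ≡ 13^{41} ≡ 10 (mod 43). Verify: 13 × 10 = 130 ≡ 1 (mod 43)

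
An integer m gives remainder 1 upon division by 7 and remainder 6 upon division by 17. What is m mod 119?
M = 7 × 17 = 119. M₁ = 17, y₁ ≡ 5 mod 7. M₂ = 7, y₂ ≡ 5 mod 17. m = 1×17×5 + 6×7×5 ≡ 57 mod 119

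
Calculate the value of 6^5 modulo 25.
By repeated squaring mod 25: 6^{1}≡6, 6^{2}≡11, 6^{4}≡21. Then 6^{5} = 6^{4+1} ≡ 21 × 6 ≡ 1 mod 25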